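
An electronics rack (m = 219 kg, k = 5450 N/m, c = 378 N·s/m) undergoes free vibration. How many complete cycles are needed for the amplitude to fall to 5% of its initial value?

ζ = c/(2√(km)) = 378/(2√(5450 × 219)) = 378/2185 = 0.1730.
Logarithmic decrement δ = 2πζ/√(1 − ζ²) = 2π × 0.1730/√(1 − 0.0299) = 1.104.
x_n/x₀ = e^(−nδ) ≤ 0.05; take ln: n ≥ ln(1/0.05)/δ = 2.996/1.104 = 2.714.
So 3 complete cycles are required.

3 cycles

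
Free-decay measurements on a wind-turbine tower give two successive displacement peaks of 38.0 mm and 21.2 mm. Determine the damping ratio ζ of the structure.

0.0925

Logarithmic decrement δ = (1/n)·ln(x₀/x_n) = (1/1)·ln(38.0/21.2) = (1/1)·ln(1.792) = 0.5836.
ζ = δ/√(4π² + δ²) = 0.5836/√(39.48 + 0.341) = 0.5836/6.310 = 0.09248.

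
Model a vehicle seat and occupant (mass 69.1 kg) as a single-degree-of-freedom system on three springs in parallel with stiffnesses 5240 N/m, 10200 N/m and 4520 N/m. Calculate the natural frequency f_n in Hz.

2.70 Hz

Parallel springs add: k_eq = 5240 + 10200 + 4520 = 19960 N/m.
ω_n = √(k_eq/m) = √(19960/69.1) = √288.9 = 17.00 rad/s.
f_n = ω_n/(2π) = 17.00/6.283 = 2.705 Hz.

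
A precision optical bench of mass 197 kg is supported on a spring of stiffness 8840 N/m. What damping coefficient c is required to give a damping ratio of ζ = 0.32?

845 N·s/m

c_c = 2√(k·m) = 2√(8840 × 197) = 2639 N·s/m.
c = ζ·c_c = 0.32 × 2639 = 844.6 N·s/m.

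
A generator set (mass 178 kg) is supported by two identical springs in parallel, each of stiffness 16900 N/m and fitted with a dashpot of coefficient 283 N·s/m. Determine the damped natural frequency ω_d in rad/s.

13.8 rad/s

Parallel springs add: k_eq = 2 × 16900 = 33800 N/m.
ω_n = √(k_eq/m) = √(33800/178) = 13.78 rad/s.
Critical damping c_c = 2√(k_eq·m) = 2√(33800 × 178) = 4906 N·s/m, so ζ = c/c_c = 283/4906 = 0.05769.
ω_d = ω_n√(1 − ζ²) = 13.78 × √(1 − 0.00333) = 13.76 rad/s.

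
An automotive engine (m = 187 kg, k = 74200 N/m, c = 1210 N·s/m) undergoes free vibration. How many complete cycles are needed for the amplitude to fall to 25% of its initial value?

2 cycles

ζ = c/(2√(km)) = 1210/(2√(74200 × 187)) = 1210/7450 = 0.1624.
Logarithmic decrement δ = 2πζ/√(1 − ζ²) = 2π × 0.1624/√(1 − 0.0264) = 1.034.
x_n/x₀ = e^(−nδ) ≤ 0.25; take ln: n ≥ ln(1/0.25)/δ = 1.386/1.034 = 1.340.
So 2 complete cycles are required.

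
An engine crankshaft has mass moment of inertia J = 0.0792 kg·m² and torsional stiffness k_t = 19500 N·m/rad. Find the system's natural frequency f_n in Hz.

79.0 Hz

ω_n = √(k_t/J) = √(19500/0.0792) = √246200 = 496.2 rad/s.
f_n = ω_n/(2π) = 496.2/6.283 = 78.97 Hz.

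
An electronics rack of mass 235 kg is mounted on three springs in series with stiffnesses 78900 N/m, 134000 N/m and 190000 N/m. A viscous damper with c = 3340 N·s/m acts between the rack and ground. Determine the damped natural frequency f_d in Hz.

Series springs: 1/k_eq = 1/78900 + 1/134000 + 1/190000 = 2.540×10^-5, so k_eq = 39370 N/m.
ω_n = √(k_eq/m) = √(39370/235) = 12.94 rad/s.
Critical damping c_c = 2√(k_eq·m) = 2√(39370 × 235) = 6083 N·s/m, so ζ = c/c_c = 3340/6083 = 0.5490.
ω_d = ω_n√(1 − ζ²) = 12.94 × √(1 − 0.301) = 10.82 rad/s.
f_d = ω_d/(2π) = 1.722 Hz.

1.72 Hz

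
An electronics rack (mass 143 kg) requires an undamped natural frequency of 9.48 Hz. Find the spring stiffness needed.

507000 N/m

ω_n = 2πf_n = 2π × 9.48 = 59.56 rad/s.
k = m·ω_n² = 143 × 59.56² = 143 × 3548 = 507400 N/m.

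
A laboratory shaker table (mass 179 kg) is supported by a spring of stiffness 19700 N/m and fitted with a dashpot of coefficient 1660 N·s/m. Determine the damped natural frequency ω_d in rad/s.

ω_n = √(k/m) = √(19700/179) = 10.49 rad/s.
Critical damping c_c = 2√(k·m) = 2√(19700 × 179) = 3756 N·s/m, so ζ = c/c_c = 1660/3756 = 0.4420.
ω_d = ω_n√(1 − ζ²) = 10.49 × √(1 − 0.195) = 9.410 rad/s.

9.41 rad/s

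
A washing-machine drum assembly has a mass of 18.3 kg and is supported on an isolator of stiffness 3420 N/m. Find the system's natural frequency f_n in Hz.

2.18 Hz

ω_n = √(k/m) = √(3420/18.3) = √186.9 = 13.67 rad/s.
f_n = ω_n/(2π) = 13.67/6.283 = 2.176 Hz.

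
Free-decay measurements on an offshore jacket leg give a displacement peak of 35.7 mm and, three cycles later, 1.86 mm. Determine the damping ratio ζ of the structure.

Logarithmic decrement δ = (1/n)·ln(x₀/x_n) = (1/3)·ln(35.7/1.86) = (1/3)·ln(19.19) = 0.9849.
ζ = δ/√(4π² + δ²) = 0.9849/√(39.48 + 0.970) = 0.9849/6.360 = 0.1549.

0.155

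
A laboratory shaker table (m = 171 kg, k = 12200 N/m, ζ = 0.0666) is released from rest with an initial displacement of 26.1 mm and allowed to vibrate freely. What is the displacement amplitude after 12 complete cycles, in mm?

0.170 mm

Logarithmic decrement δ = 2πζ/√(1 − ζ²) = 2π × 0.06660/√(1 − 0.00444) = 0.4194.
After n cycles, x_n/x₀ = e^(−nδ), so x_12 = 26.1 × e^(−12 × 0.4194) = 26.1 × 0.006521 = 0.1702 mm.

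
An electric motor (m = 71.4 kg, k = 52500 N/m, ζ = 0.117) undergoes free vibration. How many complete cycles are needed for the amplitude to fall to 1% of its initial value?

Logarithmic decrement δ = 2πζ/√(1 − ζ²) = 2π × 0.1170/√(1 − 0.0137) = 0.7402.
x_n/x₀ = e^(−nδ) ≤ 0.01; take ln: n ≥ ln(1/0.01)/δ = 4.605/0.7402 = 6.221.
So 7 complete cycles are required.

7 cycles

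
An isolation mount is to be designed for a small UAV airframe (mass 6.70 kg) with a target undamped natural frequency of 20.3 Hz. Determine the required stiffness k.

ω_n = 2πf_n = 2π × 20.3 = 127.5 rad/s.
k = m·ω_n² = 6.70 × 127.5² = 6.70 × 16270 = 109000 N/m.

109000 N/m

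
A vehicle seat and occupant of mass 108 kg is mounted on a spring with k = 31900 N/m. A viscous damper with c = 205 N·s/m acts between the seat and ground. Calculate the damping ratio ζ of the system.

0.0552

ω_n = √(k/m) = √(31900/108) = 17.19 rad/s.
Critical damping c_c = 2√(k·m) = 2√(31900 × 108) = 3712 N·s/m, so ζ = c/c_c = 205/3712 = 0.05522.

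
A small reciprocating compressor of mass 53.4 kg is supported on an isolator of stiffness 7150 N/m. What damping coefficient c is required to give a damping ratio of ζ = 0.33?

c_c = 2√(k·m) = 2√(7150 × 53.4) = 1236 N·s/m.
c = ζ·c_c = 0.33 × 1236 = 407.8 N·s/m.

408 N·s/m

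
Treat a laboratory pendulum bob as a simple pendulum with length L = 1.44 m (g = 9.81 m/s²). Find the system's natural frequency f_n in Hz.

0.415 Hz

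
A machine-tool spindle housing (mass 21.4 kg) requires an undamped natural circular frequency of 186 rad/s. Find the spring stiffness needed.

740000 N/m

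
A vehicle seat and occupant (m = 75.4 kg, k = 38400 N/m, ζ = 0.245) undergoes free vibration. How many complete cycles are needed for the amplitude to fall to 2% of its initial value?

Logarithmic decrement δ = 2πζ/√(1 − ζ²) = 2π × 0.2450/√(1 − 0.0600) = 1.588.
x_n/x₀ = e^(−nδ) ≤ 0.02; take ln: n ≥ ln(1/0.02)/δ = 3.912/1.588 = 2.464.
So 3 complete cycles are required.

3 cycles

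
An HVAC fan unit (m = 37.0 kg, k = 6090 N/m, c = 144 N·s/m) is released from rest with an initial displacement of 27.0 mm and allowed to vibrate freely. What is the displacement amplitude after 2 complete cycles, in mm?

3.93 mm

ζ = c/(2√(km)) = 144/(2√(6090 × 37.0)) = 144/949.4 = 0.1517.
Logarithmic decrement δ = 2πζ/√(1 − ζ²) = 2π × 0.1517/√(1 − 0.0230) = 0.9642.
After n cycles, x_n/x₀ = e^(−nδ), so x_2 = 27.0 × e^(−2 × 0.9642) = 27.0 × 0.1454 = 3.925 mm.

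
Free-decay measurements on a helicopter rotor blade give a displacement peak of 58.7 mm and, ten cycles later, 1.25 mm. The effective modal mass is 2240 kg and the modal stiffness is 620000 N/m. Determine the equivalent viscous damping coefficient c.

Logarithmic decrement δ = (1/n)·ln(x₀/x_n) = (1/10)·ln(58.7/1.25) = (1/10)·ln(46.96) = 0.3849.
ζ = δ/√(4π² + δ²) = 0.3849/√(39.48 + 0.148) = 0.3849/6.295 = 0.06115.
c = ζ · 2√(km) = 0.06115 × 2√(620000 × 2240) = 0.06115 × 74530 = 4558 N·s/m.

4560 N·s/m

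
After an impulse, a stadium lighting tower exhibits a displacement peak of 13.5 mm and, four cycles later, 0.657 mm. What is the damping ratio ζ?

0.119

Logarithmic decrement δ = (1/n)·ln(x₀/x_n) = (1/4)·ln(13.5/0.657) = (1/4)·ln(20.55) = 0.7557.
ζ = δ/√(4π² + δ²) = 0.7557/√(39.48 + 0.571) = 0.7557/6.328 = 0.1194.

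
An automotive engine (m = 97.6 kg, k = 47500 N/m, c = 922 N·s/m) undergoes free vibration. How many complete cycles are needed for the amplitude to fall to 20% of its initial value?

ζ = c/(2√(km)) = 922/(2√(47500 × 97.6)) = 922/4306 = 0.2141.
Logarithmic decrement δ = 2πζ/√(1 − ζ²) = 2π × 0.2141/√(1 − 0.0458) = 1.377.
x_n/x₀ = e^(−nδ) ≤ 0.2; take ln: n ≥ ln(1/0.2)/δ = 1.609/1.377 = 1.169.
So 2 complete cycles are required.

2 cycles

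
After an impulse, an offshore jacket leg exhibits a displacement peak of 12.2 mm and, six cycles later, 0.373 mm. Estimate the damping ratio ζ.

Logarithmic decrement δ = (1/n)·ln(x₀/x_n) = (1/6)·ln(12.2/0.373) = (1/6)·ln(32.71) = 0.5813.
ζ = δ/√(4π² + δ²) = 0.5813/√(39.48 + 0.338) = 0.5813/6.310 = 0.09212.

0.0921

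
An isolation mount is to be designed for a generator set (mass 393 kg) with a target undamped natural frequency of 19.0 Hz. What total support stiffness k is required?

ω_n = 2πf_n = 2π × 19.0 = 119.4 rad/s.
k = m·ω_n² = 393 × 119.4² = 393 × 14250 = 5601000 N/m.

5600000 N/m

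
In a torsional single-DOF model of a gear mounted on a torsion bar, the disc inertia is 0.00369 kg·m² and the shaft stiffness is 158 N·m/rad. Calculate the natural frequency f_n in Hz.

ω_n = √(k_t/J) = √(158/0.00369) = √42820 = 206.9 rad/s.
f_n = ω_n/(2π) = 206.9/6.283 = 32.93 Hz.

32.9 Hz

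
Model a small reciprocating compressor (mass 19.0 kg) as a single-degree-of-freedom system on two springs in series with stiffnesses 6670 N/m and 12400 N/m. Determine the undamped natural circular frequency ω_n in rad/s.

15.1 rad/s

Series springs: 1/k_eq = 1/6670 + 1/12400 = 0.0002306, so k_eq = 4337 N/m.
ω_n = √(k_eq/m) = √(4337/19.0) = √228.3 = 15.11 rad/s.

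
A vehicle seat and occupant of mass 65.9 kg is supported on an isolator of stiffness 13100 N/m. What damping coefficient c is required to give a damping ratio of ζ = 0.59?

1100 N·s/m

c_c = 2√(k·m) = 2√(13100 × 65.9) = 1858 N·s/m.
c = ζ·c_c = 0.59 × 1858 = 1096 N·s/m.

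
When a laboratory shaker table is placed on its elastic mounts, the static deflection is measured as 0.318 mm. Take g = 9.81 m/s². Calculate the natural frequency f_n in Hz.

ω_n = √(g/δ_st) = √(9.81/0.000318) = √30850 = 175.6 rad/s.
f_n = ω_n/(2π) = 175.6/6.283 = 27.95 Hz.

28.0 Hz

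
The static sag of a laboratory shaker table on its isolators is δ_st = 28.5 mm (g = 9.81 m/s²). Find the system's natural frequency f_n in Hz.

ω_n = √(g/δ_st) = √(9.81/0.0285) = √344.2 = 18.55 rad/s.
f_n = ω_n/(2π) = 18.55/6.283 = 2.953 Hz.

2.95 Hz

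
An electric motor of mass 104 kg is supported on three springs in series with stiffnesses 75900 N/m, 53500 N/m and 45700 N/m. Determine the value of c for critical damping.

Series springs: 1/k_eq = 1/75900 + 1/53500 + 1/45700 = 5.375×10^-5, so k_eq = 18610 N/m.
c_c = 2√(k_eq·m) = 2√(18610 × 104) = 2 × 1391 = 2782 N·s/m.

2780 N·s/m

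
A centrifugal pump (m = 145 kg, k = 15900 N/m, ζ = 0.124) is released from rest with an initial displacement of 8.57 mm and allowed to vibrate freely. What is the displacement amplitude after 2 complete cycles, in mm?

1.78 mm

Logarithmic decrement δ = 2πζ/√(1 − ζ²) = 2π × 0.1240/√(1 − 0.0154) = 0.7852.
After n cycles, x_n/x₀ = e^(−nδ), so x_2 = 8.57 × e^(−2 × 0.7852) = 8.57 × 0.2080 = 1.782 mm.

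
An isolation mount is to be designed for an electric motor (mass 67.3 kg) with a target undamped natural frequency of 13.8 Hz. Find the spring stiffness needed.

506000 N/m

ω_n = 2πf_n = 2π × 13.8 = 86.71 rad/s.
k = m·ω_n² = 67.3 × 86.71² = 67.3 × 7518 = 506000 N/m.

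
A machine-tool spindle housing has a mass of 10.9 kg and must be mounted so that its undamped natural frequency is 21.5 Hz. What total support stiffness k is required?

199000 N/m

ω_n = 2πf_n = 2π × 21.5 = 135.1 rad/s.
k = m·ω_n² = 10.9 × 135.1² = 10.9 × 18250 = 198900 N/m.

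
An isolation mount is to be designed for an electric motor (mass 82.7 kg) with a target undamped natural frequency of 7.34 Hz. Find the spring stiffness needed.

ω_n = 2πf_n = 2π × 7.34 = 46.12 rad/s.
k = m·ω_n² = 82.7 × 46.12² = 82.7 × 2127 = 175900 N/m.

176000 N/m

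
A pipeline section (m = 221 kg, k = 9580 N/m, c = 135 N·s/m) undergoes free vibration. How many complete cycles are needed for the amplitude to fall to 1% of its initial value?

16 cycles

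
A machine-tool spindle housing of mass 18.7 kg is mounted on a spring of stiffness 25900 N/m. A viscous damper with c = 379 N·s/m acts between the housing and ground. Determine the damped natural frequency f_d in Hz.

5.70 Hz

ω_n = √(k/m) = √(25900/18.7) = 37.22 rad/s.
Critical damping c_c = 2√(k·m) = 2√(25900 × 18.7) = 1392 N·s/m, so ζ = c/c_c = 379/1392 = 0.2723.
ω_d = ω_n√(1 − ζ²) = 37.22 × √(1 − 0.0741) = 35.81 rad/s.
f_d = ω_d/(2π) = 5.699 Hz.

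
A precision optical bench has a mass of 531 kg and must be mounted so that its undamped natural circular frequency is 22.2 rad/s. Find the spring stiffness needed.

k = m·ω_n² = 531 × 22.20² = 531 × 492.8 = 261700 N/m.

262000 N/m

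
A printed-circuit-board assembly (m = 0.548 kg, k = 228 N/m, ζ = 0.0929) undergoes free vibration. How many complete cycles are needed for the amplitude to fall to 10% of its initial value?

Logarithmic decrement δ = 2πζ/√(1 − ζ²) = 2π × 0.09290/√(1 − 0.00863) = 0.5862.
x_n/x₀ = e^(−nδ) ≤ 0.1; take ln: n ≥ ln(1/0.1)/δ = 2.303/0.5862 = 3.928.
So 4 complete cycles are required.

4 cycles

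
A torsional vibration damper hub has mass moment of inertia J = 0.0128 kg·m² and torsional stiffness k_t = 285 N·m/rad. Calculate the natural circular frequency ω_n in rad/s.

149 rad/s

ω_n = √(k_t/J) = √(285/0.0128) = √22270 = 149.2 rad/s.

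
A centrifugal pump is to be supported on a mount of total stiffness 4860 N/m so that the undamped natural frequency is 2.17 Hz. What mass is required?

26.1 kg

ω_n = 2πf_n = 2π × 2.17 = 13.63 rad/s.
m = k/ω_n² = 4860/13.63² = 4860/185.9 = 26.14 kg.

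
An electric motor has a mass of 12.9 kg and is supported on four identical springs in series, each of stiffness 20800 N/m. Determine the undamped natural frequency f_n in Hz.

Series springs: 1/k_eq = 4/20800, so k_eq = 20800/4 = 5200 N/m.
ω_n = √(k_eq/m) = √(5200/12.9) = √403.1 = 20.08 rad/s.
f_n = ω_n/(2π) = 20.08/6.283 = 3.195 Hz.

3.20 Hz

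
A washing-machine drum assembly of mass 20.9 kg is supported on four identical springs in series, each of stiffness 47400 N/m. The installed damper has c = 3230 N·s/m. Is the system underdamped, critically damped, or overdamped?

Series springs: 1/k_eq = 4/47400, so k_eq = 47400/4 = 11850 N/m.
c_c = 2√(k_eq·m) = 995.3 N·s/m; ζ = c/c_c = 3230/995.3 = 3.25.
Since ζ > 1 the system is overdamped.

overdamped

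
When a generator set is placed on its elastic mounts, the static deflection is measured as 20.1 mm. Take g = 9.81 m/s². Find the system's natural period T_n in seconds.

0.284 s

ω_n = √(g/δ_st) = √(9.81/0.0201) = √488.1 = 22.09 rad/s.
T_n = 2π/ω_n = 6.283/22.09 = 0.2844 s.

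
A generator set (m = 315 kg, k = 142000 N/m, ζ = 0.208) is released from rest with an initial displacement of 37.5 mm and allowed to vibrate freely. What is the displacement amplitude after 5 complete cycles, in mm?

0.0471 mm

Logarithmic decrement δ = 2πζ/√(1 − ζ²) = 2π × 0.2080/√(1 − 0.0433) = 1.336.
After n cycles, x_n/x₀ = e^(−nδ), so x_5 = 37.5 × e^(−5 × 1.336) = 37.5 × 0.001255 = 0.04706 mm.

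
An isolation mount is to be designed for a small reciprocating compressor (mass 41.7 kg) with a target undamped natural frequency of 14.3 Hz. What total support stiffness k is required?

337000 N/m

ω_n = 2πf_n = 2π × 14.3 = 89.85 rad/s.
k = m·ω_n² = 41.7 × 89.85² = 41.7 × 8073 = 336600 N/m.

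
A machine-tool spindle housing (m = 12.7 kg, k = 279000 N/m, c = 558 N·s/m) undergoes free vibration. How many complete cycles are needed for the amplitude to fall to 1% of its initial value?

5 cycles

ζ = c/(2√(km)) = 558/(2√(279000 × 12.7)) = 558/3765 = 0.1482.
Logarithmic decrement δ = 2πζ/√(1 − ζ²) = 2π × 0.1482/√(1 − 0.0220) = 0.9417.
x_n/x₀ = e^(−nδ) ≤ 0.01; take ln: n ≥ ln(1/0.01)/δ = 4.605/0.9417 = 4.890.
So 5 complete cycles are required.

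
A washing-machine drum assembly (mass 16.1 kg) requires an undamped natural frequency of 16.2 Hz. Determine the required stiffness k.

ω_n = 2πf_n = 2π × 16.2 = 101.8 rad/s.
k = m·ω_n² = 16.1 × 101.8² = 16.1 × 10360 = 166800 N/m.

167000 N/m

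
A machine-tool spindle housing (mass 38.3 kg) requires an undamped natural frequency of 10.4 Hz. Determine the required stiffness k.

ω_n = 2πf_n = 2π × 10.4 = 65.35 rad/s.
k = m·ω_n² = 38.3 × 65.35² = 38.3 × 4270 = 163500 N/m.

164000 N/m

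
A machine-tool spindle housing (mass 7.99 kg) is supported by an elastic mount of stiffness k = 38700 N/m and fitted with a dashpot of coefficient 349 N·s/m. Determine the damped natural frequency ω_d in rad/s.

66.1 rad/s

ω_n = √(k/m) = √(38700/7.99) = 69.60 rad/s.
Critical damping c_c = 2√(k·m) = 2√(38700 × 7.99) = 1112 N·s/m, so ζ = c/c_c = 349/1112 = 0.3138.
ω_d = ω_n√(1 − ζ²) = 69.60 × √(1 − 0.0985) = 66.08 rad/s.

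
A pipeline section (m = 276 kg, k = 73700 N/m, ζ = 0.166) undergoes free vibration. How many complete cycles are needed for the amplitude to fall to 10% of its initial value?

3 cycles

Logarithmic decrement δ = 2πζ/√(1 − ζ²) = 2π × 0.1660/√(1 − 0.0276) = 1.058.
x_n/x₀ = e^(−nδ) ≤ 0.1; take ln: n ≥ ln(1/0.1)/δ = 2.303/1.058 = 2.177.
So 3 complete cycles are required.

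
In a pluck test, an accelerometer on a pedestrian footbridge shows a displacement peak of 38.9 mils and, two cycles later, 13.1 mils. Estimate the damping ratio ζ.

0.0863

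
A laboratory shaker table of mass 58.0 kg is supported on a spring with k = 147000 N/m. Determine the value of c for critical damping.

c_c = 2√(k·m) = 2√(147000 × 58.0) = 2 × 2920 = 5840 N·s/m.

5840 N·s/m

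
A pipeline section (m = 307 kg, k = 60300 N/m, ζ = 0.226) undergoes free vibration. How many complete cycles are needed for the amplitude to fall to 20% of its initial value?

2 cycles

Logarithmic decrement δ = 2πζ/√(1 − ζ²) = 2π × 0.2260/√(1 − 0.0511) = 1.458.
x_n/x₀ = e^(−nδ) ≤ 0.2; take ln: n ≥ ln(1/0.2)/δ = 1.609/1.458 = 1.104.
So 2 complete cycles are required.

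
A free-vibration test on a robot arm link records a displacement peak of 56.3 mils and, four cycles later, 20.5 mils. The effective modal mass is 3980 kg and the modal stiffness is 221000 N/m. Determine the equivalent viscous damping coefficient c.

Logarithmic decrement δ = (1/n)·ln(x₀/x_n) = (1/4)·ln(56.3/20.5) = (1/4)·ln(2.746) = 0.2526.
ζ = δ/√(4π² + δ²) = 0.2526/√(39.48 + 0.0638) = 0.2526/6.288 = 0.04016.
c = ζ · 2√(km) = 0.04016 × 2√(221000 × 3980) = 0.04016 × 59320 = 2382 N·s/m.

2380 N·s/m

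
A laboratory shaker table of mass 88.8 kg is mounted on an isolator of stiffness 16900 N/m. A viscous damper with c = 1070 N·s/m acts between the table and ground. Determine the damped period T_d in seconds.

ω_n = √(k/m) = √(16900/88.8) = 13.80 rad/s.
Critical damping c_c = 2√(k·m) = 2√(16900 × 88.8) = 2450 N·s/m, so ζ = c/c_c = 1070/2450 = 0.4367.
ω_d = ω_n√(1 − ζ²) = 13.80 × √(1 − 0.191) = 12.41 rad/s.
T_d = 2π/ω_d = 0.5063 s.

0.506 s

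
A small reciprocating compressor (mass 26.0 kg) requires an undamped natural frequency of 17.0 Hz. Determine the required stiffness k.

ω_n = 2πf_n = 2π × 17.0 = 106.8 rad/s.
k = m·ω_n² = 26.0 × 106.8² = 26.0 × 11410 = 296600 N/m.

297000 N/m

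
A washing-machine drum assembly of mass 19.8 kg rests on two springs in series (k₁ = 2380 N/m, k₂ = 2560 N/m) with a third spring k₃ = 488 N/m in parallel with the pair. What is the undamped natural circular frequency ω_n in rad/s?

Series pair: k_s = k₁k₂/(k₁+k₂) = (2380)(2560)/(2380 + 2560) = 1233 N/m. In parallel with k₃: k_eq = 1233 + 488 = 1721 N/m.
ω_n = √(k_eq/m) = √(1721/19.8) = √86.94 = 9.324 rad/s.

9.32 rad/s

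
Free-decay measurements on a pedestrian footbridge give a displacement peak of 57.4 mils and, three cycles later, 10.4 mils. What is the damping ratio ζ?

0.0903

Logarithmic decrement δ = (1/n)·ln(x₀/x_n) = (1/3)·ln(57.4/10.4) = (1/3)·ln(5.519) = 0.5694.
ζ = δ/√(4π² + δ²) = 0.5694/√(39.48 + 0.324) = 0.5694/6.309 = 0.09025.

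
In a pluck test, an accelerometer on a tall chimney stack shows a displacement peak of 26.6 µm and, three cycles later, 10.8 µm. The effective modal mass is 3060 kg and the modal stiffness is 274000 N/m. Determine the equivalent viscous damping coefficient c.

Logarithmic decrement δ = (1/n)·ln(x₀/x_n) = (1/3)·ln(26.6/10.8) = (1/3)·ln(2.463) = 0.3005.
ζ = δ/√(4π² + δ²) = 0.3005/√(39.48 + 0.0903) = 0.3005/6.290 = 0.04776.
c = ζ · 2√(km) = 0.04776 × 2√(274000 × 3060) = 0.04776 × 57910 = 2766 N·s/m.

2770 N·s/m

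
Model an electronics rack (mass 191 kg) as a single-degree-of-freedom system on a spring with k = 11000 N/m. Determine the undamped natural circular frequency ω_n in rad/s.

ω_n = √(k/m) = √(11000/191) = √57.59 = 7.589 rad/s.

7.59 rad/s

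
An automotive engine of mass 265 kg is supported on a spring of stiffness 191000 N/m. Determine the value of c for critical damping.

14200 N·s/m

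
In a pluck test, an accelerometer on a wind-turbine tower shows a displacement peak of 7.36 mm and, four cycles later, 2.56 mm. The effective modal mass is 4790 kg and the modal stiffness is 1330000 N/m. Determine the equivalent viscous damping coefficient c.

Logarithmic decrement δ = (1/n)·ln(x₀/x_n) = (1/4)·ln(7.36/2.56) = (1/4)·ln(2.875) = 0.2640.
ζ = δ/√(4π² + δ²) = 0.2640/√(39.48 + 0.0697) = 0.2640/6.289 = 0.04198.
c = ζ · 2√(km) = 0.04198 × 2√(1330000 × 4790) = 0.04198 × 159600 = 6702 N·s/m.

6700 N·s/m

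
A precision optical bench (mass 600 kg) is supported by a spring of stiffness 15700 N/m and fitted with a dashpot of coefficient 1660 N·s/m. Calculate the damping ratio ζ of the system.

0.270

ω_n = √(k/m) = √(15700/600) = 5.115 rad/s.
Critical damping c_c = 2√(k·m) = 2√(15700 × 600) = 6138 N·s/m, so ζ = c/c_c = 1660/6138 = 0.2704.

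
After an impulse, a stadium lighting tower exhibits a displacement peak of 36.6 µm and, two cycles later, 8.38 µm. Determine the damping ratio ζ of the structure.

Logarithmic decrement δ = (1/n)·ln(x₀/x_n) = (1/2)·ln(36.6/8.38) = (1/2)·ln(4.368) = 0.7371.
ζ = δ/√(4π² + δ²) = 0.7371/√(39.48 + 0.543) = 0.7371/6.326 = 0.1165.

0.117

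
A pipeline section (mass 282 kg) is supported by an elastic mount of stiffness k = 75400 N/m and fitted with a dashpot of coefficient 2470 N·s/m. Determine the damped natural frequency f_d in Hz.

ω_n = √(k/m) = √(75400/282) = 16.35 rad/s.
Critical damping c_c = 2√(k·m) = 2√(75400 × 282) = 9222 N·s/m, so ζ = c/c_c = 2470/9222 = 0.2678.
ω_d = ω_n√(1 − ζ²) = 16.35 × √(1 − 0.0717) = 15.75 rad/s.
f_d = ω_d/(2π) = 2.507 Hz.

2.51 Hz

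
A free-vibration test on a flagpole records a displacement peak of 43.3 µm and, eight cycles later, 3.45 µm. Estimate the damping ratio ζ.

Logarithmic decrement δ = (1/n)·ln(x₀/x_n) = (1/8)·ln(43.3/3.45) = (1/8)·ln(12.55) = 0.3162.
ζ = δ/√(4π² + δ²) = 0.3162/√(39.48 + 0.100) = 0.3162/6.291 = 0.05026.

0.0503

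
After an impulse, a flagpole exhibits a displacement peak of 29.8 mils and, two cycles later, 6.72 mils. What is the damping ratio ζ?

0.118

Logarithmic decrement δ = (1/n)·ln(x₀/x_n) = (1/2)·ln(29.8/6.72) = (1/2)·ln(4.435) = 0.7447.
ζ = δ/√(4π² + δ²) = 0.7447/√(39.48 + 0.555) = 0.7447/6.327 = 0.1177.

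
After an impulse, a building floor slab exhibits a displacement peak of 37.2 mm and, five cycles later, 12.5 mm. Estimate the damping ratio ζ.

Logarithmic decrement δ = (1/n)·ln(x₀/x_n) = (1/5)·ln(37.2/12.5) = (1/5)·ln(2.976) = 0.2181.
ζ = δ/√(4π² + δ²) = 0.2181/√(39.48 + 0.0476) = 0.2181/6.287 = 0.03469.

0.0347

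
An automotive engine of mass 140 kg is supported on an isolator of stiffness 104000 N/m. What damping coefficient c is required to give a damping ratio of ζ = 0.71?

c_c = 2√(k·m) = 2√(104000 × 140) = 7632 N·s/m.
c = ζ·c_c = 0.71 × 7632 = 5418 N·s/m.

5420 N·s/m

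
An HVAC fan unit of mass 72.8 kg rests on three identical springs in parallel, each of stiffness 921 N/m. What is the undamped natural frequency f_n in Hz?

0.980 Hz

Parallel springs add: k_eq = 3 × 921 = 2763 N/m.
ω_n = √(k_eq/m) = √(2763/72.8) = √37.95 = 6.161 rad/s.
f_n = ω_n/(2π) = 6.161/6.283 = 0.9805 Hz.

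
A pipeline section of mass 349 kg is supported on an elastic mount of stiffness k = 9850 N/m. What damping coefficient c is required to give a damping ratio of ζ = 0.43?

c_c = 2√(k·m) = 2√(9850 × 349) = 3708 N·s/m.
c = ζ·c_c = 0.43 × 3708 = 1595 N·s/m.

1590 N·s/m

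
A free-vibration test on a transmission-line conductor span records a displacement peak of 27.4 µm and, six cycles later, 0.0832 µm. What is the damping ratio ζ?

Logarithmic decrement δ = (1/n)·ln(x₀/x_n) = (1/6)·ln(27.4/0.0832) = (1/6)·ln(329.3) = 0.9662.
ζ = δ/√(4π² + δ²) = 0.9662/√(39.48 + 0.933) = 0.9662/6.357 = 0.1520.

0.152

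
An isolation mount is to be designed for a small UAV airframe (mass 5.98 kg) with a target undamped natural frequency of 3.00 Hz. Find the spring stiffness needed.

2120 N/m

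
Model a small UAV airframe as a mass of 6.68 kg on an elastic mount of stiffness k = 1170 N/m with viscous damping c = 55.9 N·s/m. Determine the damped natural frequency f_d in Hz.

2.00 Hz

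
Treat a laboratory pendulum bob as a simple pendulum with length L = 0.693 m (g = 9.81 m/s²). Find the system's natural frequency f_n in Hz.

0.599 Hz

For a simple pendulum ω_n = √(g/L) = √(9.81/0.693) = √14.16 = 3.762 rad/s.
f_n = ω_n/(2π) = 3.762/6.283 = 0.5988 Hz.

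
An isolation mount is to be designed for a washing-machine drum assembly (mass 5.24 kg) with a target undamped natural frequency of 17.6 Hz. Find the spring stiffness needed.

ω_n = 2πf_n = 2π × 17.6 = 110.6 rad/s.
k = m·ω_n² = 5.24 × 110.6² = 5.24 × 12230 = 64080 N/m.

64100 N/m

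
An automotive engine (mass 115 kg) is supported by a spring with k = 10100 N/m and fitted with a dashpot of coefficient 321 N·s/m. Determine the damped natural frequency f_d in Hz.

ω_n = √(k/m) = √(10100/115) = 9.372 rad/s.
Critical damping c_c = 2√(k·m) = 2√(10100 × 115) = 2155 N·s/m, so ζ = c/c_c = 321/2155 = 0.1489.
ω_d = ω_n√(1 − ζ²) = 9.372 × √(1 − 0.0222) = 9.267 rad/s.
f_d = ω_d/(2π) = 1.475 Hz.

1.47 Hz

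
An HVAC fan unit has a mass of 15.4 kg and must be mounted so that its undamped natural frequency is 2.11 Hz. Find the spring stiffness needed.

ω_n = 2πf_n = 2π × 2.11 = 13.26 rad/s.
k = m·ω_n² = 15.4 × 13.26² = 15.4 × 175.8 = 2707 N/m.

2710 N/m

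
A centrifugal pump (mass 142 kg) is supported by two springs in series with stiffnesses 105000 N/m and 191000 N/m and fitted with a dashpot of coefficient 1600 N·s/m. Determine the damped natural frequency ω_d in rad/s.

21.1 rad/s

Series springs: 1/k_eq = 1/105000 + 1/191000 = 1.476×10^-5, so k_eq = 67750 N/m.
ω_n = √(k_eq/m) = √(67750/142) = 21.84 rad/s.
Critical damping c_c = 2√(k_eq·m) = 2√(67750 × 142) = 6204 N·s/m, so ζ = c/c_c = 1600/6204 = 0.2579.
ω_d = ω_n√(1 − ζ²) = 21.84 × √(1 − 0.0665) = 21.10 rad/s.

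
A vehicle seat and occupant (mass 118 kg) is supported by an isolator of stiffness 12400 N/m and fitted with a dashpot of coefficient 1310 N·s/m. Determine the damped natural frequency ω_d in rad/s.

8.62 rad/s

ω_n = √(k/m) = √(12400/118) = 10.25 rad/s.
Critical damping c_c = 2√(k·m) = 2√(12400 × 118) = 2419 N·s/m, so ζ = c/c_c = 1310/2419 = 0.5415.
ω_d = ω_n√(1 − ζ²) = 10.25 × √(1 − 0.293) = 8.618 rad/s.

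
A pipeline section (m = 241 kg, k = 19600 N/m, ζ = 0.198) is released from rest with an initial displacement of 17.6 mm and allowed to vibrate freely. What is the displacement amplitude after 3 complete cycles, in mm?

0.391 mm

Logarithmic decrement δ = 2πζ/√(1 − ζ²) = 2π × 0.1980/√(1 − 0.0392) = 1.269.
After n cycles, x_n/x₀ = e^(−nδ), so x_3 = 17.6 × e^(−3 × 1.269) = 17.6 × 0.02220 = 0.3907 mm.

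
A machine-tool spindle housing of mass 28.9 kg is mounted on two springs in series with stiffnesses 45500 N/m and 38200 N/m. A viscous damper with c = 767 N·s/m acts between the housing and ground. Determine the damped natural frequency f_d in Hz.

3.71 Hz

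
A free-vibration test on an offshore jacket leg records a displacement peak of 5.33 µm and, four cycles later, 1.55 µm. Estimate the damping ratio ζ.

0.0491

Logarithmic decrement δ = (1/n)·ln(x₀/x_n) = (1/4)·ln(5.33/1.55) = (1/4)·ln(3.439) = 0.3088.
ζ = δ/√(4π² + δ²) = 0.3088/√(39.48 + 0.0953) = 0.3088/6.291 = 0.04908.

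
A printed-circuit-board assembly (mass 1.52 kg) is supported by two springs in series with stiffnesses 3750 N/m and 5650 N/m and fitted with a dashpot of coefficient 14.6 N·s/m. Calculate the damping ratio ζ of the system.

0.125

Series springs: 1/k_eq = 1/3750 + 1/5650 = 0.0004437, so k_eq = 2254 N/m.
ω_n = √(k_eq/m) = √(2254/1.52) = 38.51 rad/s.
Critical damping c_c = 2√(k_eq·m) = 2√(2254 × 1.52) = 117.1 N·s/m, so ζ = c/c_c = 14.6/117.1 = 0.1247.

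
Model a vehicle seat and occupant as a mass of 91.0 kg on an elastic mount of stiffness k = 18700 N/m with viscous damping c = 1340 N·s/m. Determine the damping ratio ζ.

0.514

ω_n = √(k/m) = √(18700/91.0) = 14.34 rad/s.
Critical damping c_c = 2√(k·m) = 2√(18700 × 91.0) = 2609 N·s/m, so ζ = c/c_c = 1340/2609 = 0.5136.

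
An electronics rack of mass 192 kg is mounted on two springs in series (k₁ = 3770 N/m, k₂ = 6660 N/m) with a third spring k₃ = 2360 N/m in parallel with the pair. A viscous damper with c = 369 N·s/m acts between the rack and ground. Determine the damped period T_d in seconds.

1.29 s

Series pair: k_s = k₁k₂/(k₁+k₂) = (3770)(6660)/(3770 + 6660) = 2407 N/m. In parallel with k₃: k_eq = 2407 + 2360 = 4767 N/m.
ω_n = √(k_eq/m) = √(4767/192) = 4.983 rad/s.
Critical damping c_c = 2√(k_eq·m) = 2√(4767 × 192) = 1913 N·s/m, so ζ = c/c_c = 369/1913 = 0.1928.
ω_d = ω_n√(1 − ζ²) = 4.983 × √(1 − 0.0372) = 4.889 rad/s.
T_d = 2π/ω_d = 1.285 s.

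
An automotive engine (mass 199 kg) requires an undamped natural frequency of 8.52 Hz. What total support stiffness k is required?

ω_n = 2πf_n = 2π × 8.52 = 53.53 rad/s.
k = m·ω_n² = 199 × 53.53² = 199 × 2866 = 570300 N/m.

570000 N/m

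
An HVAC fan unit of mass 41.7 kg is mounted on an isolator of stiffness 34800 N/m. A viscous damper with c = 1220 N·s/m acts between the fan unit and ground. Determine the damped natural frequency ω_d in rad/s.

24.9 rad/s

ω_n = √(k/m) = √(34800/41.7) = 28.89 rad/s.
Critical damping c_c = 2√(k·m) = 2√(34800 × 41.7) = 2409 N·s/m, so ζ = c/c_c = 1220/2409 = 0.5064.
ω_d = ω_n√(1 − ζ²) = 28.89 × √(1 − 0.256) = 24.91 rad/s.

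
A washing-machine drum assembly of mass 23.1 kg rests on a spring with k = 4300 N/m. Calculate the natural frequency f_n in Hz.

ω_n = √(k/m) = √(4300/23.1) = √186.1 = 13.64 rad/s.
f_n = ω_n/(2π) = 13.64/6.283 = 2.171 Hz.

2.17 Hz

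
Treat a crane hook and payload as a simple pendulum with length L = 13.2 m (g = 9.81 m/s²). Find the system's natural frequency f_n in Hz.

0.137 Hz

For a simple pendulum ω_n = √(g/L) = √(9.81/13.2) = √0.7432 = 0.8621 rad/s.
f_n = ω_n/(2π) = 0.8621/6.283 = 0.1372 Hz.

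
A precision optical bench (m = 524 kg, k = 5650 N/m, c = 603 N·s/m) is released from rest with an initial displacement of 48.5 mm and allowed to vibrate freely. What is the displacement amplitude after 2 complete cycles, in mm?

5.18 mm

ζ = c/(2√(km)) = 603/(2√(5650 × 524)) = 603/3441 = 0.1752.
Logarithmic decrement δ = 2πζ/√(1 − ζ²) = 2π × 0.1752/√(1 − 0.0307) = 1.118.
After n cycles, x_n/x₀ = e^(−nδ), so x_2 = 48.5 × e^(−2 × 1.118) = 48.5 × 0.1068 = 5.181 mm.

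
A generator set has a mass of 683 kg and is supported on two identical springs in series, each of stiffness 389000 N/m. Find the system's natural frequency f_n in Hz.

2.69 Hz

Series springs: 1/k_eq = 2/389000, so k_eq = 389000/2 = 194500 N/m.
ω_n = √(k_eq/m) = √(194500/683) = √284.8 = 16.88 rad/s.
f_n = ω_n/(2π) = 16.88/6.283 = 2.686 Hz.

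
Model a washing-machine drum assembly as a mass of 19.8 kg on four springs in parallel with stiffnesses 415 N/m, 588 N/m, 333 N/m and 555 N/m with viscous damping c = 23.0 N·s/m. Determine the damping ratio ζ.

Parallel springs add: k_eq = 415 + 588 + 333 + 555 = 1891 N/m.
ω_n = √(k_eq/m) = √(1891/19.8) = 9.773 rad/s.
Critical damping c_c = 2√(k_eq·m) = 2√(1891 × 19.8) = 387.0 N·s/m, so ζ = c/c_c = 23.0/387.0 = 0.05943.

0.0594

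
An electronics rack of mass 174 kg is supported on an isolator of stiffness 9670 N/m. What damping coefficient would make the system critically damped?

2590 N·s/m

c_c = 2√(k·m) = 2√(9670 × 174) = 2 × 1297 = 2594 N·s/m.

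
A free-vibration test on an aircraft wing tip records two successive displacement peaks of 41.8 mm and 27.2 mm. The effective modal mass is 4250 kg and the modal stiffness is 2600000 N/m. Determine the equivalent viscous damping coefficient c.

Logarithmic decrement δ = (1/n)·ln(x₀/x_n) = (1/1)·ln(41.8/27.2) = (1/1)·ln(1.537) = 0.4297.
ζ = δ/√(4π² + δ²) = 0.4297/√(39.48 + 0.185) = 0.4297/6.298 = 0.06823.
c = ζ · 2√(km) = 0.06823 × 2√(2600000 × 4250) = 0.06823 × 210200 = 14340 N·s/m.

14300 N·s/m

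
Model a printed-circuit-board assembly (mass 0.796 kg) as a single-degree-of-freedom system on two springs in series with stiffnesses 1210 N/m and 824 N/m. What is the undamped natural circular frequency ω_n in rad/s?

24.8 rad/s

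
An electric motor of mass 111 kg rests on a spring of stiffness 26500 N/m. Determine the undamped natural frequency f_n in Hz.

2.46 Hz

ω_n = √(k/m) = √(26500/111) = √238.7 = 15.45 rad/s.
f_n = ω_n/(2π) = 15.45/6.283 = 2.459 Hz.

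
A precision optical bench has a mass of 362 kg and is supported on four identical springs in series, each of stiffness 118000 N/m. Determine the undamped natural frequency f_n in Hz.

1.44 Hz

Series springs: 1/k_eq = 4/118000, so k_eq = 118000/4 = 29500 N/m.
ω_n = √(k_eq/m) = √(29500/362) = √81.49 = 9.027 rad/s.
f_n = ω_n/(2π) = 9.027/6.283 = 1.437 Hz.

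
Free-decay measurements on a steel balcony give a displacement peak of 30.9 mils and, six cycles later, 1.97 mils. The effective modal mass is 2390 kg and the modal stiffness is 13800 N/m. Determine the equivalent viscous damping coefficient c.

836 N·s/m

Logarithmic decrement δ = (1/n)·ln(x₀/x_n) = (1/6)·ln(30.9/1.97) = (1/6)·ln(15.69) = 0.4588.
ζ = δ/√(4π² + δ²) = 0.4588/√(39.48 + 0.210) = 0.4588/6.300 = 0.07282.
c = ζ · 2√(km) = 0.07282 × 2√(13800 × 2390) = 0.07282 × 11490 = 836.5 N·s/m.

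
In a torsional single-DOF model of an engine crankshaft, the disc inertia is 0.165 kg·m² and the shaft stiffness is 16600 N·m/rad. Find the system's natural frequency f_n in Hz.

50.5 Hz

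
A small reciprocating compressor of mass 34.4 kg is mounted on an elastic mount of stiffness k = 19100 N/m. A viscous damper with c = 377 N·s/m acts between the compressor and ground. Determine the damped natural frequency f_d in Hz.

ω_n = √(k/m) = √(19100/34.4) = 23.56 rad/s.
Critical damping c_c = 2√(k·m) = 2√(19100 × 34.4) = 1621 N·s/m, so ζ = c/c_c = 377/1621 = 0.2325.
ω_d = ω_n√(1 − ζ²) = 23.56 × √(1 − 0.0541) = 22.92 rad/s.
f_d = ω_d/(2π) = 3.647 Hz.

3.65 Hz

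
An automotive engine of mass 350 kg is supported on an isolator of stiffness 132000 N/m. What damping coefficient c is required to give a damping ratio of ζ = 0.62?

8430 N·s/m

c_c = 2√(k·m) = 2√(132000 × 350) = 13590 N·s/m.
c = ζ·c_c = 0.62 × 13590 = 8428 N·s/m.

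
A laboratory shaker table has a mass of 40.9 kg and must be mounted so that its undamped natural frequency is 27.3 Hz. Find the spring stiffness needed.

ω_n = 2πf_n = 2π × 27.3 = 171.5 rad/s.
k = m·ω_n² = 40.9 × 171.5² = 40.9 × 29420 = 1203000 N/m.

1200000 N/m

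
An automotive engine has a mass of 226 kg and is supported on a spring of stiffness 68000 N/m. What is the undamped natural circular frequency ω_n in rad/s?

17.3 rad/s

ω_n = √(k/m) = √(68000/226) = √300.9 = 17.35 rad/s.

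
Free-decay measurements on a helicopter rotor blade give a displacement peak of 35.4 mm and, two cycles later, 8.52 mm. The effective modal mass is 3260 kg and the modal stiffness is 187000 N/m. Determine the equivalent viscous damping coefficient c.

Logarithmic decrement δ = (1/n)·ln(x₀/x_n) = (1/2)·ln(35.4/8.52) = (1/2)·ln(4.155) = 0.7121.
ζ = δ/√(4π² + δ²) = 0.7121/√(39.48 + 0.507) = 0.7121/6.323 = 0.1126.
c = ζ · 2√(km) = 0.1126 × 2√(187000 × 3260) = 0.1126 × 49380 = 5561 N·s/m.

5560 N·s/m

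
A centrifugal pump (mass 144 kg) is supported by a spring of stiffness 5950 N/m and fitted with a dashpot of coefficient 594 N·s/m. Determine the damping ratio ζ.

0.321

ω_n = √(k/m) = √(5950/144) = 6.428 rad/s.
Critical damping c_c = 2√(k·m) = 2√(5950 × 144) = 1851 N·s/m, so ζ = c/c_c = 594/1851 = 0.3209.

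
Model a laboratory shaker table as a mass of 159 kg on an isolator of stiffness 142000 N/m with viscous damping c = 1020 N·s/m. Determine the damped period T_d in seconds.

0.211 s

ω_n = √(k/m) = √(142000/159) = 29.88 rad/s.
Critical damping c_c = 2√(k·m) = 2√(142000 × 159) = 9503 N·s/m, so ζ = c/c_c = 1020/9503 = 0.1073.
ω_d = ω_n√(1 − ζ²) = 29.88 × √(1 − 0.0115) = 29.71 rad/s.
T_d = 2π/ω_d = 0.2115 s.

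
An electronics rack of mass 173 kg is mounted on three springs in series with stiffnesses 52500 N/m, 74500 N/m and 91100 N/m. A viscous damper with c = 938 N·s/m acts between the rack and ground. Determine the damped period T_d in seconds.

0.560 s

Series springs: 1/k_eq = 1/52500 + 1/74500 + 1/91100 = 4.345×10^-5, so k_eq = 23020 N/m.
ω_n = √(k_eq/m) = √(23020/173) = 11.53 rad/s.
Critical damping c_c = 2√(k_eq·m) = 2√(23020 × 173) = 3991 N·s/m, so ζ = c/c_c = 938/3991 = 0.2350.
ω_d = ω_n√(1 − ζ²) = 11.53 × √(1 − 0.0552) = 11.21 rad/s.
T_d = 2π/ω_d = 0.5604 s.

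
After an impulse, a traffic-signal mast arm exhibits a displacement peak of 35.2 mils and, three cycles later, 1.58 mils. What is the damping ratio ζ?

Logarithmic decrement δ = (1/n)·ln(x₀/x_n) = (1/3)·ln(35.2/1.58) = (1/3)·ln(22.28) = 1.035.
ζ = δ/√(4π² + δ²) = 1.035/√(39.48 + 1.07) = 1.035/6.368 = 0.1625.

0.162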